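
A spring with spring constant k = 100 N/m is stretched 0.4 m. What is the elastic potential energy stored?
PE = ½kx² = ½(100)(0.4)² = 8.0 J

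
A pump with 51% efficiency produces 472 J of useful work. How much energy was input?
W_in = W_out/η = 472/0.51 = 925.5 J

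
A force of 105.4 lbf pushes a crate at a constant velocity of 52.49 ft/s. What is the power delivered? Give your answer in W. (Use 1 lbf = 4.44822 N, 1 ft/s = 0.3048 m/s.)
Convert to SI: F = 468.842 N, v = 15.999 m/s
P = Fv = (468.842)(15.999) = 7501 W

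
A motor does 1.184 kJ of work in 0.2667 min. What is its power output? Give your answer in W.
Convert to SI: W = 1184.0 J, t = 16.002 s
P = W/t = 1184.0/16.002 = 73.99 W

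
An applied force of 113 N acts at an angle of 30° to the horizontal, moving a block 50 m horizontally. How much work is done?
W = F·d·cosθ = (113)(50)cos(30°) = 4893 J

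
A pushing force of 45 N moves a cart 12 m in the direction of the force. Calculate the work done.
W = F·d = (45)(12) = 540.0 J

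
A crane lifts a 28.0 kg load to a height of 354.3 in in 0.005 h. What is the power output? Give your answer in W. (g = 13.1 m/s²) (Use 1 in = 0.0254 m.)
Convert to SI: m = 28.0 kg, h = 8.99922 m, t = 18.0 s
P = mgh/t = (28.0)(13.1)(8.99922)/18.0 = 183.4 W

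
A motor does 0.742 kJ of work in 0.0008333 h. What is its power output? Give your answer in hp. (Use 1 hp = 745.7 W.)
Convert to SI: W = 742.0 J, t = 2.99988 s
P = W/t = 742.0/2.99988 = 247.343 W = 0.3317 hp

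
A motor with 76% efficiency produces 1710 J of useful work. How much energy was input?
W_in = W_out/η = 1710/0.76 = 2250 J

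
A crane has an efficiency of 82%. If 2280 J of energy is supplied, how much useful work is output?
W_out = η·W_in = 0.82·2280 = 1869.6 J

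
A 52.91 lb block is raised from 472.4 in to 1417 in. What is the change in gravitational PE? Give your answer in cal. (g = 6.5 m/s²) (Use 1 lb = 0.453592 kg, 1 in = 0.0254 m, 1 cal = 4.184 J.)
Convert to SI: m = 23.9996 kg, Δh = 23.9928 m
ΔPE = mgΔh = (23.9996)(6.5)(23.9928) = 3742.81 J = 894.6 cal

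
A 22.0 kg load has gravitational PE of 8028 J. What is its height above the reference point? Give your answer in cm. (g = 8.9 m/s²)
h = PE/(mg) = 8028.0/(22.0·8.9) = 41.001 m = 4100 cm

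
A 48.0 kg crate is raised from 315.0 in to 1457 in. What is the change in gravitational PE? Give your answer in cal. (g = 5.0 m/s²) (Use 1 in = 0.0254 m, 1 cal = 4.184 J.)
Convert to SI: m = 48.0 kg, Δh = 29.0068 m
ΔPE = mgΔh = (48.0)(5.0)(29.0068) = 6961.63 J = 1664 cal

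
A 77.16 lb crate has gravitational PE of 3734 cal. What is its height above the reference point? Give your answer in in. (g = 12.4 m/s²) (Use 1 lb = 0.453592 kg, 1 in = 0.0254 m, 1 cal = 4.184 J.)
Convert to SI: m = 34.9992 kg, PE = 15623.1 J
h = PE/(mg) = 15623.1/(34.9992·12.4) = 35.9987 m = 1417 in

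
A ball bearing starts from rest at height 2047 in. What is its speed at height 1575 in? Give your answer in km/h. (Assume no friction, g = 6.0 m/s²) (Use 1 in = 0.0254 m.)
Convert to SI: h₁−h₂ = 11.9888 m
mgh₁ = mgh₂ + ½mv² ⇒ v = √(2g(h₁−h₂)) = √(2·6.0·11.9888) = 11.9944 m/s = 43.18 km/h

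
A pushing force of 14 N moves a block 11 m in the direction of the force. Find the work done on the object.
W = F·d = (14)(11) = 154.0 J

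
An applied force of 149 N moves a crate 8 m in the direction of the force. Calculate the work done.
W = F·d = (149)(8) = 1192 J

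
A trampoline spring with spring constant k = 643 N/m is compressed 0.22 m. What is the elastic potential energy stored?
PE = ½kx² = ½(643)(0.22)² = 15.56 J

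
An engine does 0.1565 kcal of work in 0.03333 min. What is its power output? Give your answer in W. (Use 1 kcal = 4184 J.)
Convert to SI: W = 654.796 J, t = 1.9998 s
P = W/t = 654.796/1.9998 = 327.4 W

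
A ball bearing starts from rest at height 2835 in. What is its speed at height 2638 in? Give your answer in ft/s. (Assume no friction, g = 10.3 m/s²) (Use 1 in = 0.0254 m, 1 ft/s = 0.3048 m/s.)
Convert to SI: h₁−h₂ = 5.0038 m
mgh₁ = mgh₂ + ½mv² ⇒ v = √(2g(h₁−h₂)) = √(2·10.3·5.0038) = 10.1527 m/s = 33.31 ft/s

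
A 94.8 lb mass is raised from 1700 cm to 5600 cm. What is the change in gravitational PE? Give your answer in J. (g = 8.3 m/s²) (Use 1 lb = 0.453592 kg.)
Convert to SI: m = 43.0005 kg, Δh = 39.0 m
ΔPE = mgΔh = (43.0005)(8.3)(39.0) = 13920 J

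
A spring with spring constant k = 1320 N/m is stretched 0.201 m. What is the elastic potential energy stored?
PE = ½kx² = ½(1320)(0.201)² = 26.66 J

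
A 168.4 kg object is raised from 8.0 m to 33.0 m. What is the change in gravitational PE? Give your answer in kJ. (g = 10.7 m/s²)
ΔPE = mgΔh = (168.4)(10.7)(25.0) = 45047.0 J = 45.05 kJ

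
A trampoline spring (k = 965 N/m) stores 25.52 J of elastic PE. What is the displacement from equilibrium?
x = √(2·PE/k) = √(2·25.52/965) = 0.23 m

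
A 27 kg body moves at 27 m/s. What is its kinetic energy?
KE = ½mv² = ½(27)(27)² = 9841.5 J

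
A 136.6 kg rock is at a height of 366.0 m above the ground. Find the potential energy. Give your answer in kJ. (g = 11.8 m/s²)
PE = mgh = (136.6)(11.8)(366.0) = 589948 J = 589.9 kJ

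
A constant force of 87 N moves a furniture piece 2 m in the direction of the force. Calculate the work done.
W = F·d = (87)(2) = 174.0 J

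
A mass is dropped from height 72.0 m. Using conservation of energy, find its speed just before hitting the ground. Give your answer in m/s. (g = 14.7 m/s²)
mgh = ½mv² ⇒ v = √(2gh) = √(2·14.7·72.0) = 46.01 m/s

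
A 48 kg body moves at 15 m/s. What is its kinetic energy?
KE = ½mv² = ½(48)(15)² = 5400.0 J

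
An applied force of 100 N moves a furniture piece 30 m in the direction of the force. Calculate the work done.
W = F·d = (100)(30) = 3000 J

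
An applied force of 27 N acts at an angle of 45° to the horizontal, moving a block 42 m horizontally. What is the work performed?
W = F·d·cosθ = (27)(42)cos(45°) = 801.9 J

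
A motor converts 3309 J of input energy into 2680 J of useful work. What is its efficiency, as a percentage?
η = W_out/W_in = 2680/3309 = 80.99%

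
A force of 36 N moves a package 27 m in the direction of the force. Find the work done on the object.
W = F·d = (36)(27) = 972.0 J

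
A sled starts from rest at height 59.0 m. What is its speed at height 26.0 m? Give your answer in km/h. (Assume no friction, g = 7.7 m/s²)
mgh₁ = mgh₂ + ½mv² ⇒ v = √(2g(h₁−h₂)) = √(2·7.7·33.0) = 22.5433 m/s = 81.16 km/h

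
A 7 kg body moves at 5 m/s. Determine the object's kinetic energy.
KE = ½mv² = ½(7)(5)² = 87.5 J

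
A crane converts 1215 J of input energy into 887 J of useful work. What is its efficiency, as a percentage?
η = W_out/W_in = 887/1215 = 73.0%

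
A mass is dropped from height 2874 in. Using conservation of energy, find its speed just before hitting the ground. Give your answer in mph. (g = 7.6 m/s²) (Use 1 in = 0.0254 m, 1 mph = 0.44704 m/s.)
Convert to SI: h = 72.9996 m
mgh = ½mv² ⇒ v = √(2gh) = √(2·7.6·72.9996) = 33.3106 m/s = 74.51 mph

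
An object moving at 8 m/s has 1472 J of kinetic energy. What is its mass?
m = 2·KE/v² = 2·1472/(8)² = 46.0 kg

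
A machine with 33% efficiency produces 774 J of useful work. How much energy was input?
W_in = W_out/η = 774/0.33 = 2345 J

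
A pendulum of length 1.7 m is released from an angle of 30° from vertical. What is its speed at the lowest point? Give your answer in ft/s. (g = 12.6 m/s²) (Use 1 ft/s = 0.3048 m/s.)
h = L(1 − cosθ) = 1.7(1 − cos30°) = 0.227757 m
v = √(2gh) = √(2·12.6·0.227757) = 2.39572 m/s = 7.86 ft/s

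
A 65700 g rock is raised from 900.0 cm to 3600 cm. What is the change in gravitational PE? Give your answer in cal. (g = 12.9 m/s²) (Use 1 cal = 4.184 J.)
Convert to SI: m = 65.7 kg, Δh = 27.0 m
ΔPE = mgΔh = (65.7)(12.9)(27.0) = 22883.3 J = 5469 cal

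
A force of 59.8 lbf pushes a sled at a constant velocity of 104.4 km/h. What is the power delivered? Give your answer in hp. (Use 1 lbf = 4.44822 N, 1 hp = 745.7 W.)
Convert to SI: F = 266.004 N, v = 29.0 m/s
P = Fv = (266.004)(29.0) = 7714.1 W = 10.34 hp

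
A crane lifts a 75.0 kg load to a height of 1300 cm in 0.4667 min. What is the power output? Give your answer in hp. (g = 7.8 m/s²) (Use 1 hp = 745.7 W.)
Convert to SI: m = 75.0 kg, h = 13.0 m, t = 28.002 s
P = mgh/t = (75.0)(7.8)(13.0)/28.002 = 271.588 W = 0.3642 hp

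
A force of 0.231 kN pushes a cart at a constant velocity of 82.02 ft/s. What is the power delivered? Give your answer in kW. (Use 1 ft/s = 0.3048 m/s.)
Convert to SI: F = 231.0 N, v = 24.9997 m/s
P = Fv = (231.0)(24.9997) = 5774.93 W = 5.775 kW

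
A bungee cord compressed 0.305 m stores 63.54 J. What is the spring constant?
k = 2·PE/x² = 2·63.54/(0.305)² = 1366 N/m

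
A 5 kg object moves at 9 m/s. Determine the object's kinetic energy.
KE = ½mv² = ½(5)(9)² = 202.5 J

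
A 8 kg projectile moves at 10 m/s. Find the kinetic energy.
KE = ½mv² = ½(8)(10)² = 400.0 J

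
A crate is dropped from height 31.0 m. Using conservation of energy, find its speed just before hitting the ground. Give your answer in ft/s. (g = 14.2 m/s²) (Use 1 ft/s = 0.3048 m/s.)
mgh = ½mv² ⇒ v = √(2gh) = √(2·14.2·31.0) = 29.6715 m/s = 97.35 ft/s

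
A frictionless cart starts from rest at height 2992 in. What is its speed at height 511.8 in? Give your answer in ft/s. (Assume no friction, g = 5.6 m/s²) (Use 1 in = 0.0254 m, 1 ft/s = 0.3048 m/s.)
Convert to SI: h₁−h₂ = 62.9971 m
mgh₁ = mgh₂ + ½mv² ⇒ v = √(2g(h₁−h₂)) = √(2·5.6·62.9971) = 26.5625 m/s = 87.15 ft/s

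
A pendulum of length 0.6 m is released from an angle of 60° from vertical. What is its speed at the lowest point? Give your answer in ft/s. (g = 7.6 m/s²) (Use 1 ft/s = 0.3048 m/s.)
h = L(1 − cosθ) = 0.6(1 − cos60°) = 0.3 m
v = √(2gh) = √(2·7.6·0.3) = 2.13542 m/s = 7.006 ft/s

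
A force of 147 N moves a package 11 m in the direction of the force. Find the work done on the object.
W = F·d = (147)(11) = 1617 J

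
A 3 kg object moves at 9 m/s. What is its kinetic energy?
KE = ½mv² = ½(3)(9)² = 121.5 J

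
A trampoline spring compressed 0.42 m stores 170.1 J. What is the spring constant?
k = 2·PE/x² = 2·170.1/(0.42)² = 1929 N/m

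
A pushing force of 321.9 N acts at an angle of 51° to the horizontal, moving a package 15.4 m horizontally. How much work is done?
W = F·d·cosθ = (321.9)(15.4)cos(51°) = 3120 J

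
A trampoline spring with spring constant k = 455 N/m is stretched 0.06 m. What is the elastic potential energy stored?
PE = ½kx² = ½(455)(0.06)² = 0.819 J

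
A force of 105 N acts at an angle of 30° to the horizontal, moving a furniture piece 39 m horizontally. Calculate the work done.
W = F·d·cosθ = (105)(39)cos(30°) = 3546 J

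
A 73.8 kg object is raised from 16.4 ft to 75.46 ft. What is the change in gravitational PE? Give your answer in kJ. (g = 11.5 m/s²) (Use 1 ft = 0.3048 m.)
Convert to SI: m = 73.8 kg, Δh = 18.0015 m
ΔPE = mgΔh = (73.8)(11.5)(18.0015) = 15277.9 J = 15.28 kJ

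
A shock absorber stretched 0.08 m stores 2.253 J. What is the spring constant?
k = 2·PE/x² = 2·2.253/(0.08)² = 704.1 N/m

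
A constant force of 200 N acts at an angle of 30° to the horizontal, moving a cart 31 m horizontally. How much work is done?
W = F·d·cosθ = (200)(31)cos(30°) = 5369 J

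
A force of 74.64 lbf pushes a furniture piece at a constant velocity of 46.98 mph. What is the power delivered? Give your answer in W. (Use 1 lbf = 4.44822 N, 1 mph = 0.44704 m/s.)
Convert to SI: F = 332.015 N, v = 21.0019 m/s
P = Fv = (332.015)(21.0019) = 6973 W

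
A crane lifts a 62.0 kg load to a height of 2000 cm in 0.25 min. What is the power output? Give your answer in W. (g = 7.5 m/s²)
Convert to SI: m = 62.0 kg, h = 20.0 m, t = 15.0 s
P = mgh/t = (62.0)(7.5)(20.0)/15.0 = 620.0 W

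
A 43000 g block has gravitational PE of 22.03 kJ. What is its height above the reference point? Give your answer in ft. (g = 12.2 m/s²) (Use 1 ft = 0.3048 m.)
Convert to SI: m = 43.0 kg, PE = 22030.0 J
h = PE/(mg) = 22030.0/(43.0·12.2) = 41.9939 m = 137.8 ft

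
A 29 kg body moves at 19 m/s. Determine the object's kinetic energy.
KE = ½mv² = ½(29)(19)² = 5234.5 J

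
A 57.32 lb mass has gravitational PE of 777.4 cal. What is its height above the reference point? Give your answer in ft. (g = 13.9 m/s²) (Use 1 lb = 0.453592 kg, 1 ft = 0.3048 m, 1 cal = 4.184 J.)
Convert to SI: m = 25.9999 kg, PE = 3252.64 J
h = PE/(mg) = 3252.64/(25.9999·13.9) = 9.00015 m = 29.53 ft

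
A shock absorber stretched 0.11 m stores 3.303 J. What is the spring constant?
k = 2·PE/x² = 2·3.303/(0.11)² = 546.0 N/m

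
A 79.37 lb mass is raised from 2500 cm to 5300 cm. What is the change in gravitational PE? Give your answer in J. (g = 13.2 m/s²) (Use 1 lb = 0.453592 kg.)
Convert to SI: m = 36.0016 kg, Δh = 28.0 m
ΔPE = mgΔh = (36.0016)(13.2)(28.0) = 13310 J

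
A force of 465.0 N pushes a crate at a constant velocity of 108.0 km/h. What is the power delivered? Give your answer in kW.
Convert to SI: F = 465.0 N, v = 30.0 m/s
P = Fv = (465.0)(30.0) = 13950.0 W = 13.95 kW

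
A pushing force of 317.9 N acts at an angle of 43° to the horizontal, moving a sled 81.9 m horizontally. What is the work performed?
W = F·d·cosθ = (317.9)(81.9)cos(43°) = 19040 J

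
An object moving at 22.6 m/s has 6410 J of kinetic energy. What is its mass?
m = 2·KE/v² = 2·6410/(22.6)² = 25.1 kg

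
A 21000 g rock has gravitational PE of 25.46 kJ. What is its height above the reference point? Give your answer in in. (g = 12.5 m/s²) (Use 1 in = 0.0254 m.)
Convert to SI: m = 21.0 kg, PE = 25460.0 J
h = PE/(mg) = 25460.0/(21.0·12.5) = 96.9905 m = 3819 in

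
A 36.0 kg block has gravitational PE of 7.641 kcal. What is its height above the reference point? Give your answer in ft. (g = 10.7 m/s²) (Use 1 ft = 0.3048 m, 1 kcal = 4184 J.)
Convert to SI: m = 36.0 kg, PE = 31969.9 J
h = PE/(mg) = 31969.9/(36.0·10.7) = 82.9957 m = 272.3 ft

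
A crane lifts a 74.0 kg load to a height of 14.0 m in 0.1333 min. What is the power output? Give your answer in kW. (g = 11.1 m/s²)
Convert to SI: m = 74.0 kg, h = 14.0 m, t = 7.998 s
P = mgh/t = (74.0)(11.1)(14.0)/7.998 = 1437.81 W = 1.438 kW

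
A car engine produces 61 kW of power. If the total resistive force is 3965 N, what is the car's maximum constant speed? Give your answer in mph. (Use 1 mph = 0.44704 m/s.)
P = Fv ⇒ v = P/F = 61000 W/3965.0 N = 15.3846 m/s = 34.41 mph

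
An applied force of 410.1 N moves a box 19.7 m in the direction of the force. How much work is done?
W = F·d = (410.1)(19.7) = 8079 J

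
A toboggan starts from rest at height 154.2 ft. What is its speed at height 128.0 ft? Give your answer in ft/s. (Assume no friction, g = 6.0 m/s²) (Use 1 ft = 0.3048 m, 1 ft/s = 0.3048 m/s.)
Convert to SI: h₁−h₂ = 7.98576 m
mgh₁ = mgh₂ + ½mv² ⇒ v = √(2g(h₁−h₂)) = √(2·6.0·7.98576) = 9.78923 m/s = 32.12 ft/s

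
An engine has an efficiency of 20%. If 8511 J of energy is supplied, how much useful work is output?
W_out = η·W_in = 0.2·8511 = 1702.2 J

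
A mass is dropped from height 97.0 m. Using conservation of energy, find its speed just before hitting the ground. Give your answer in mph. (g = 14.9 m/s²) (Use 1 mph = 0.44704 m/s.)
mgh = ½mv² ⇒ v = √(2gh) = √(2·14.9·97.0) = 53.7643 m/s = 120.3 mph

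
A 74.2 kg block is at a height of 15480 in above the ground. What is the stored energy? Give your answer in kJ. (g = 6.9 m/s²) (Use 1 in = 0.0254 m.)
Convert to SI: m = 74.2 kg, h = 393.192 m
PE = mgh = (74.2)(6.9)(393.192) = 201306 J = 201.3 kJ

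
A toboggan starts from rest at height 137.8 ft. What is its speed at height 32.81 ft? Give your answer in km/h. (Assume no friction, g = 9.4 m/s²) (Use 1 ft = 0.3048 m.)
Convert to SI: h₁−h₂ = 32.001 m
mgh₁ = mgh₂ + ½mv² ⇒ v = √(2g(h₁−h₂)) = √(2·9.4·32.001) = 24.5279 m/s = 88.3 km/h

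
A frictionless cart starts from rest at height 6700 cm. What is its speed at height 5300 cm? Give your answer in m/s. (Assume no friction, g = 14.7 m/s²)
Convert to SI: h₁−h₂ = 14.0 m
mgh₁ = mgh₂ + ½mv² ⇒ v = √(2g(h₁−h₂)) = √(2·14.7·14.0) = 20.29 m/s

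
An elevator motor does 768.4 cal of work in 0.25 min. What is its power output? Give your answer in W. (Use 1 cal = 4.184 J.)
Convert to SI: W = 3214.99 J, t = 15.0 s
P = W/t = 3214.99/15.0 = 214.3 W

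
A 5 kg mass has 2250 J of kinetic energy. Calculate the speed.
v = √(2·KE/m) = √(2·2250/5) = 30.0 m/s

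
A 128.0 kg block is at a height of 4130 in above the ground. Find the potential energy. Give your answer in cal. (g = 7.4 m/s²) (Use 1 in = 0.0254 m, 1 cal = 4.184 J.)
Convert to SI: m = 128.0 kg, h = 104.902 m
PE = mgh = (128.0)(7.4)(104.902) = 99363.2 J = 23750 cal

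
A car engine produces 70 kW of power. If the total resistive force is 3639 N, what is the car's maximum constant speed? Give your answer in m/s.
P = Fv ⇒ v = P/F = 70000 W/3639.0 N = 19.24 m/s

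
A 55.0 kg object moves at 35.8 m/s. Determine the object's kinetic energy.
KE = ½mv² = ½(55.0)(35.8)² = 35250 J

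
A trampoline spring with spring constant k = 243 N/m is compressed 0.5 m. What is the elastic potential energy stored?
PE = ½kx² = ½(243)(0.5)² = 30.38 J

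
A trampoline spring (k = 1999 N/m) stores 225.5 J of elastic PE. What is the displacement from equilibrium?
x = √(2·PE/k) = √(2·225.5/1999) = 0.475 m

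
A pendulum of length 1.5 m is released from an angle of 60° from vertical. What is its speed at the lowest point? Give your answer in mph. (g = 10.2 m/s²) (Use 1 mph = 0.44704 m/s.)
h = L(1 − cosθ) = 1.5(1 − cos60°) = 0.75 m
v = √(2gh) = √(2·10.2·0.75) = 3.91152 m/s = 8.75 mph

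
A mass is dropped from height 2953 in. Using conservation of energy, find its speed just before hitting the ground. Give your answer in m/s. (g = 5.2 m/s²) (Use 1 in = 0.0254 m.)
Convert to SI: h = 75.0062 m
mgh = ½mv² ⇒ v = √(2gh) = √(2·5.2·75.0062) = 27.93 m/s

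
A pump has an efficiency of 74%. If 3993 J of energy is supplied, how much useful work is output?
W_out = η·W_in = 0.74·3993 = 2954.82 J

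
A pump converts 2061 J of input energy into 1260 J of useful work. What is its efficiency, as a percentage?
η = W_out/W_in = 1260/2061 = 61.14%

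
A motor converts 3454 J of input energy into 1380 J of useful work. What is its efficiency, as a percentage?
η = W_out/W_in = 1380/3454 = 39.95%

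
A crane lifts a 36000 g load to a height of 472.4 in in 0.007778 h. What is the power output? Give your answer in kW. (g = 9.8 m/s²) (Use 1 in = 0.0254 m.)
Convert to SI: m = 36.0 kg, h = 11.999 m, t = 28.0008 s
P = mgh/t = (36.0)(9.8)(11.999)/28.0008 = 151.183 W = 0.1512 kW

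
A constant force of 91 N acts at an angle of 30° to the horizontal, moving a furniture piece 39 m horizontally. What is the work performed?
W = F·d·cosθ = (91)(39)cos(30°) = 3074 J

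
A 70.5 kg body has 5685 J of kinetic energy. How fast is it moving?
v = √(2·KE/m) = √(2·5685/70.5) = 12.7 m/s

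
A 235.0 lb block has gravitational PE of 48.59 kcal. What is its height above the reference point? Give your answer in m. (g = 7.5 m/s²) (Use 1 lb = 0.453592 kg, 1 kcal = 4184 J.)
Convert to SI: m = 106.594 kg, PE = 203301 J
h = PE/(mg) = 203301/(106.594·7.5) = 254.3 m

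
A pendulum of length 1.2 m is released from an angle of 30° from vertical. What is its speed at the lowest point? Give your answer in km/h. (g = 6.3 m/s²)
h = L(1 − cosθ) = 1.2(1 − cos30°) = 0.16077 m
v = √(2gh) = √(2·6.3·0.16077) = 1.42327 m/s = 5.124 km/h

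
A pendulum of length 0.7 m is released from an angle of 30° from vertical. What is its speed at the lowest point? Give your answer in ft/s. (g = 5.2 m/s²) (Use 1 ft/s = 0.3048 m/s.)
h = L(1 − cosθ) = 0.7(1 − cos30°) = 0.0937822 m
v = √(2gh) = √(2·5.2·0.0937822) = 0.987591 m/s = 3.24 ft/s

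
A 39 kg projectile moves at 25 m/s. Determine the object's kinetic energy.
KE = ½mv² = ½(39)(25)² = 12187.5 J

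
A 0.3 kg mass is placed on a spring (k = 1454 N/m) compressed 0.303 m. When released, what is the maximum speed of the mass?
½kx² = ½mv² ⇒ v = x√(k/m) = (0.303)√(1454/0.3) = 21.09 m/s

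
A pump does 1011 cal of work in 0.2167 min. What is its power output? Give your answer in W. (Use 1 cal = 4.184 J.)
Convert to SI: W = 4230.02 J, t = 13.002 s
P = W/t = 4230.02/13.002 = 325.3 W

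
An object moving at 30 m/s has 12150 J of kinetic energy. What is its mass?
m = 2·KE/v² = 2·12150/(30)² = 27.0 kg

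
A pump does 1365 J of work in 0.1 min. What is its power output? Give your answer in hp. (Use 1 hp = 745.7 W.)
Convert to SI: W = 1365.0 J, t = 6.0 s
P = W/t = 1365.0/6.0 = 227.5 W = 0.3051 hp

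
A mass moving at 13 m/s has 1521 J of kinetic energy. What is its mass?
m = 2·KE/v² = 2·1521/(13)² = 18.0 kg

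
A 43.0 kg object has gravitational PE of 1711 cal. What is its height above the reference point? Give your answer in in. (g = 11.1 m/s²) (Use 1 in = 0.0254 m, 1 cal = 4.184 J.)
Convert to SI: m = 43.0 kg, PE = 7158.82 J
h = PE/(mg) = 7158.82/(43.0·11.1) = 14.9986 m = 590.5 in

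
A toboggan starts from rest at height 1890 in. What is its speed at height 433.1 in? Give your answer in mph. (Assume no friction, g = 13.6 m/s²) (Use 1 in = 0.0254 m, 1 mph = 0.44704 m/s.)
Convert to SI: h₁−h₂ = 37.0053 m
mgh₁ = mgh₂ + ½mv² ⇒ v = √(2g(h₁−h₂)) = √(2·13.6·37.0053) = 31.7261 m/s = 70.97 mph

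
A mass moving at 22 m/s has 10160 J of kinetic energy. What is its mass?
m = 2·KE/v² = 2·10160/(22)² = 41.98 kg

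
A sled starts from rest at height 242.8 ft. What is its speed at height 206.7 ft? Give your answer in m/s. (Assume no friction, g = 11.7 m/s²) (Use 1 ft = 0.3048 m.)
Convert to SI: h₁−h₂ = 11.0033 m
mgh₁ = mgh₂ + ½mv² ⇒ v = √(2g(h₁−h₂)) = √(2·11.7·11.0033) = 16.05 m/s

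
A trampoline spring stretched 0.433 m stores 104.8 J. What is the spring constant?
k = 2·PE/x² = 2·104.8/(0.433)² = 1118 N/m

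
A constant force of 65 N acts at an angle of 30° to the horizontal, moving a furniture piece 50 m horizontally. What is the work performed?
W = F·d·cosθ = (65)(50)cos(30°) = 2815 J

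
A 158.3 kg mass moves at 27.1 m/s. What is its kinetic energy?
KE = ½mv² = ½(158.3)(27.1)² = 58130 J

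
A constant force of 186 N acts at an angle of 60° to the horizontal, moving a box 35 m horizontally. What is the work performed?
W = F·d·cosθ = (186)(35)cos(60°) = 3255 J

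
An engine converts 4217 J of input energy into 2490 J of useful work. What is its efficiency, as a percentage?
η = W_out/W_in = 2490/4217 = 59.05%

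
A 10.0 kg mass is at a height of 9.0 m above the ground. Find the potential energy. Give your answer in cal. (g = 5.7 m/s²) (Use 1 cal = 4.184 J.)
PE = mgh = (10.0)(5.7)(9.0) = 513.0 J = 122.6 cal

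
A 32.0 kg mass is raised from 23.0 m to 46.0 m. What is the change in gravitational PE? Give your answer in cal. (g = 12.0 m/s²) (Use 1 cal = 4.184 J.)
ΔPE = mgΔh = (32.0)(12.0)(23.0) = 8832.0 J = 2111 cal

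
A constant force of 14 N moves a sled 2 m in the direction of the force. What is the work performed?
W = F·d = (14)(2) = 28.0 J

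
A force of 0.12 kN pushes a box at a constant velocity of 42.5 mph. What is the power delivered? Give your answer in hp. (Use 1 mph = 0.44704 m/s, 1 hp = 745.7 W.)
Convert to SI: F = 120.0 N, v = 18.9992 m/s
P = Fv = (120.0)(18.9992) = 2279.9 W = 3.057 hp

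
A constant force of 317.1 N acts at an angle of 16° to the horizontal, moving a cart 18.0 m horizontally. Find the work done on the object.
W = F·d·cosθ = (317.1)(18.0)cos(16°) = 5487 J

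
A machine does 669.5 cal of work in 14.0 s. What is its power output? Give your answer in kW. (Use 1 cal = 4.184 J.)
Convert to SI: W = 2801.19 J, t = 14.0 s
P = W/t = 2801.19/14.0 = 200.085 W = 0.2001 kW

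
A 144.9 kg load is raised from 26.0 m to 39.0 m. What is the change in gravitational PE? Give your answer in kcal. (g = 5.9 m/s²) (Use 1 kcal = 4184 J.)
ΔPE = mgΔh = (144.9)(5.9)(13.0) = 11113.8 J = 2.656 kcal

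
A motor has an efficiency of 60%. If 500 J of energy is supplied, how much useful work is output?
W_out = η·W_in = 0.6·500 = 300.0 J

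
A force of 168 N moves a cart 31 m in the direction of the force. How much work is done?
W = F·d = (168)(31) = 5208 J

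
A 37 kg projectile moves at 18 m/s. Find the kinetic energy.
KE = ½mv² = ½(37)(18)² = 5994.0 J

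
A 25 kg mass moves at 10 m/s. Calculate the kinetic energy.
KE = ½mv² = ½(25)(10)² = 1250.0 J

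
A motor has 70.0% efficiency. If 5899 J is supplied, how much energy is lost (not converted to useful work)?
W_lost = W_in(1 − η) = 5899·(1 − 0.7) = 1770 J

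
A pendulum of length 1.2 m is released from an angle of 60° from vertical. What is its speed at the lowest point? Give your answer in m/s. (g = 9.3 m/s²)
h = L(1 − cosθ) = 1.2(1 − cos60°) = 0.6 m
v = √(2gh) = √(2·9.3·0.6) = 3.341 m/s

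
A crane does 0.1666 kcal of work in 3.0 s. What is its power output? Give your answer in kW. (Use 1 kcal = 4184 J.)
Convert to SI: W = 697.054 J, t = 3.0 s
P = W/t = 697.054/3.0 = 232.351 W = 0.2324 kW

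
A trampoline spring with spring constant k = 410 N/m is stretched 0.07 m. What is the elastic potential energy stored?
PE = ½kx² = ½(410)(0.07)² = 1.005 J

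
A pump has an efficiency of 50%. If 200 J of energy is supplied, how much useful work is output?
W_out = η·W_in = 0.5·200 = 100.0 J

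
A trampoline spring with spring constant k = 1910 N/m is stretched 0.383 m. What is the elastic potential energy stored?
PE = ½kx² = ½(1910)(0.383)² = 140.1 J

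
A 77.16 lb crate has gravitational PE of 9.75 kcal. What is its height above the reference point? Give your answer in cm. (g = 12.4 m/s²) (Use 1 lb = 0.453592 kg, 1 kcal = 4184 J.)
Convert to SI: m = 34.9992 kg, PE = 40794.0 J
h = PE/(mg) = 40794.0/(34.9992·12.4) = 93.9977 m = 9400 cm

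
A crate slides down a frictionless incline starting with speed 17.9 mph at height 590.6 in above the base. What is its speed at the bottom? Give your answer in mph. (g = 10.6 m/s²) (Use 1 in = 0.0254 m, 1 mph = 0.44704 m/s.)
Convert to SI: v₀ = 8.00202 m/s, h = 15.0012 m
½mv₀² + mgh = ½mv² ⇒ v = √(v₀² + 2gh) = √(8.00202² + 2·10.6·15.0012) = 19.5463 m/s = 43.72 mph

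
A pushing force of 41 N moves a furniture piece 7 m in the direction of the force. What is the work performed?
W = F·d = (41)(7) = 287.0 J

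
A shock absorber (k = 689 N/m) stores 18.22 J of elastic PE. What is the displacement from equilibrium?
x = √(2·PE/k) = √(2·18.22/689) = 0.23 m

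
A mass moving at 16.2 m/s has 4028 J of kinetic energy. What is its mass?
m = 2·KE/v² = 2·4028/(16.2)² = 30.7 kg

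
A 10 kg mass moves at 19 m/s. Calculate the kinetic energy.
KE = ½mv² = ½(10)(19)² = 1805.0 J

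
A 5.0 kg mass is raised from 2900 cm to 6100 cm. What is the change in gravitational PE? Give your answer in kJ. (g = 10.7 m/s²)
Convert to SI: m = 5.0 kg, Δh = 32.0 m
ΔPE = mgΔh = (5.0)(10.7)(32.0) = 1712.0 J = 1.712 kJ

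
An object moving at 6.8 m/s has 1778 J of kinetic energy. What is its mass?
m = 2·KE/v² = 2·1778/(6.8)² = 76.9 kg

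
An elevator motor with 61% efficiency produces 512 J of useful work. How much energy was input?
W_in = W_out/η = 512/0.61 = 839.3 J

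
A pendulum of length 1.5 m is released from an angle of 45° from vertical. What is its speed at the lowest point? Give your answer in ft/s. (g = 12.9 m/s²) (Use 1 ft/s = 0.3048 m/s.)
h = L(1 − cosθ) = 1.5(1 − cos45°) = 0.43934 m
v = √(2gh) = √(2·12.9·0.43934) = 3.36674 m/s = 11.05 ft/s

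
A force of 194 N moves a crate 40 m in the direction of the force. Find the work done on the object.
W = F·d = (194)(40) = 7760 J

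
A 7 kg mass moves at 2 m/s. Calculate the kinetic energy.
KE = ½mv² = ½(7)(2)² = 14.0 J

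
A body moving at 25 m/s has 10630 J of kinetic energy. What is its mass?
m = 2·KE/v² = 2·10630/(25)² = 34.02 kg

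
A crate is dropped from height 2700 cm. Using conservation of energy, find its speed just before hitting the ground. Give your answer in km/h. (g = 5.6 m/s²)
Convert to SI: h = 27.0 m
mgh = ½mv² ⇒ v = √(2gh) = √(2·5.6·27.0) = 17.3897 m/s = 62.6 km/h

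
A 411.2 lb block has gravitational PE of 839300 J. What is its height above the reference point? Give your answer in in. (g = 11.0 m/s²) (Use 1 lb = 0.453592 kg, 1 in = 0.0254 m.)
Convert to SI: m = 186.517 kg, PE = 839300 J
h = PE/(mg) = 839300/(186.517·11.0) = 409.078 m = 16110 in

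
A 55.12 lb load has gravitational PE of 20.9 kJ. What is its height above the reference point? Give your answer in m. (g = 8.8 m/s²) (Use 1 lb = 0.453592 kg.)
Convert to SI: m = 25.002 kg, PE = 20900.0 J
h = PE/(mg) = 20900.0/(25.002·8.8) = 94.99 m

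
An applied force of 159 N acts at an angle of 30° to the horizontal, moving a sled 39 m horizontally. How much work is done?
W = F·d·cosθ = (159)(39)cos(30°) = 5370 J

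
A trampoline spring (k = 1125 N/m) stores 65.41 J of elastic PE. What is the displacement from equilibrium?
x = √(2·PE/k) = √(2·65.41/1125) = 0.341 m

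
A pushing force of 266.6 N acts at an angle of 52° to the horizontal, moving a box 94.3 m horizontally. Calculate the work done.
W = F·d·cosθ = (266.6)(94.3)cos(52°) = 15480 J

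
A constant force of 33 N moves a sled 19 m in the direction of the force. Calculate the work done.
W = F·d = (33)(19) = 627.0 J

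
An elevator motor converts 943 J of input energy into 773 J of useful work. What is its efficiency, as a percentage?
η = W_out/W_in = 773/943 = 81.97%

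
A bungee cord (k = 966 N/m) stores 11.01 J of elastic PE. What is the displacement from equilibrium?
x = √(2·PE/k) = √(2·11.01/966) = 0.151 m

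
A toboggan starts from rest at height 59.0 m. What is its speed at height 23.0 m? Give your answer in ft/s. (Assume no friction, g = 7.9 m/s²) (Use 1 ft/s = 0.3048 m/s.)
mgh₁ = mgh₂ + ½mv² ⇒ v = √(2g(h₁−h₂)) = √(2·7.9·36.0) = 23.8495 m/s = 78.25 ft/s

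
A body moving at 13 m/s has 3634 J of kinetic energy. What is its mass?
m = 2·KE/v² = 2·3634/(13)² = 43.01 kg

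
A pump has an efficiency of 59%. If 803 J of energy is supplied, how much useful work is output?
W_out = η·W_in = 0.59·803 = 473.77 J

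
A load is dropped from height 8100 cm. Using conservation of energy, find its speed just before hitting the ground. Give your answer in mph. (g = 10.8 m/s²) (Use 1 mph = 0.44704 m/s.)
Convert to SI: h = 81.0 m
mgh = ½mv² ⇒ v = √(2gh) = √(2·10.8·81.0) = 41.8282 m/s = 93.57 mph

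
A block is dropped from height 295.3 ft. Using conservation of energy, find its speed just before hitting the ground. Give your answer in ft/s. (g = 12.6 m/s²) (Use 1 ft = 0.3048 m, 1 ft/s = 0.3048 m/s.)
Convert to SI: h = 90.0074 m
mgh = ½mv² ⇒ v = √(2gh) = √(2·12.6·90.0074) = 47.6255 m/s = 156.3 ft/s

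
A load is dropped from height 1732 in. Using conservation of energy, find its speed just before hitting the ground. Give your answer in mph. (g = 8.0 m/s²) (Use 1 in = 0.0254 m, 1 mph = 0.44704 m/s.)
Convert to SI: h = 43.9928 m
mgh = ½mv² ⇒ v = √(2gh) = √(2·8.0·43.9928) = 26.5308 m/s = 59.35 mph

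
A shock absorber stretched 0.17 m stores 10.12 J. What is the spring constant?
k = 2·PE/x² = 2·10.12/(0.17)² = 700.3 N/m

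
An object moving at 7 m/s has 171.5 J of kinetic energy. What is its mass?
m = 2·KE/v² = 2·171.5/(7)² = 7.0 kg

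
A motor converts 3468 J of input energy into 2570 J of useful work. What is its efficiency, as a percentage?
η = W_out/W_in = 2570/3468 = 74.11%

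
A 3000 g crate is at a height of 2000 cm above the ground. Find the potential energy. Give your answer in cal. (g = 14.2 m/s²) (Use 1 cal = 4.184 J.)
Convert to SI: m = 3.0 kg, h = 20.0 m
PE = mgh = (3.0)(14.2)(20.0) = 852.0 J = 203.6 cal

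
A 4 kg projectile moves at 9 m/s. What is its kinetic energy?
KE = ½mv² = ½(4)(9)² = 162.0 J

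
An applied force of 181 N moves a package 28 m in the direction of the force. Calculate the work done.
W = F·d = (181)(28) = 5068 J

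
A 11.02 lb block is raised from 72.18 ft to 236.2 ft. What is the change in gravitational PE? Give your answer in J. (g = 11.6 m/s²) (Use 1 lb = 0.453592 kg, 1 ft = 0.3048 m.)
Convert to SI: m = 4.99858 kg, Δh = 49.9933 m
ΔPE = mgΔh = (4.99858)(11.6)(49.9933) = 2899 J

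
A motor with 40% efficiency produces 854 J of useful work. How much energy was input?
W_in = W_out/η = 854/0.4 = 2135 J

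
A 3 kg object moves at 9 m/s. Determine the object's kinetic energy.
KE = ½mv² = ½(3)(9)² = 121.5 J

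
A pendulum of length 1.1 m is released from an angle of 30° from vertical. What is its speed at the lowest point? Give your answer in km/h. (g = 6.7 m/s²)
h = L(1 − cosθ) = 1.1(1 − cos30°) = 0.147372 m
v = √(2gh) = √(2·6.7·0.147372) = 1.40527 m/s = 5.059 km/h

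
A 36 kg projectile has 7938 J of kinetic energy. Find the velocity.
v = √(2·KE/m) = √(2·7938/36) = 21.0 m/s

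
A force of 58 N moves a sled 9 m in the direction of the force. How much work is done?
W = F·d = (58)(9) = 522.0 J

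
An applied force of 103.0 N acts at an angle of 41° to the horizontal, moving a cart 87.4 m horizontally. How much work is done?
W = F·d·cosθ = (103.0)(87.4)cos(41°) = 6794 J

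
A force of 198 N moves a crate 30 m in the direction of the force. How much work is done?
W = F·d = (198)(30) = 5940 J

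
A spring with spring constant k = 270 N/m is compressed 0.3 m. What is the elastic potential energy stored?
PE = ½kx² = ½(270)(0.3)² = 12.15 J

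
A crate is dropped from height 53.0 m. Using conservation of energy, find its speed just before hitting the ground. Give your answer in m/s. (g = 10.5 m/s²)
mgh = ½mv² ⇒ v = √(2gh) = √(2·10.5·53.0) = 33.36 m/s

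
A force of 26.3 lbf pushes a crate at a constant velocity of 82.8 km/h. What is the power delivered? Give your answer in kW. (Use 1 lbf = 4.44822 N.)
Convert to SI: F = 116.988 N, v = 23.0 m/s
P = Fv = (116.988)(23.0) = 2690.73 W = 2.691 kW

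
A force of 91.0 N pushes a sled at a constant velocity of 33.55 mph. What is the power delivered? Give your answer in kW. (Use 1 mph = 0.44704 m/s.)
Convert to SI: F = 91.0 N, v = 14.9982 m/s
P = Fv = (91.0)(14.9982) = 1364.84 W = 1.365 kW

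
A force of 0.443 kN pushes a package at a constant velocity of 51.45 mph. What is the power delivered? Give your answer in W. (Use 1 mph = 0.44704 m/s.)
Convert to SI: F = 443.0 N, v = 23.0002 m/s
P = Fv = (443.0)(23.0002) = 10190 W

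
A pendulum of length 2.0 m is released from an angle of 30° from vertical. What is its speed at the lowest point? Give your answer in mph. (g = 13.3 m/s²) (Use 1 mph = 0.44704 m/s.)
h = L(1 − cosθ) = 2.0(1 − cos30°) = 0.267949 m
v = √(2gh) = √(2·13.3·0.267949) = 2.66973 m/s = 5.972 mph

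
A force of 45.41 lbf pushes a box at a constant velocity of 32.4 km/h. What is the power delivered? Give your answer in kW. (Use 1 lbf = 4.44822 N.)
Convert to SI: F = 201.994 N, v = 9.0 m/s
P = Fv = (201.994)(9.0) = 1817.94 W = 1.818 kW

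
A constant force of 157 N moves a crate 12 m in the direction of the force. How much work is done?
W = F·d = (157)(12) = 1884 J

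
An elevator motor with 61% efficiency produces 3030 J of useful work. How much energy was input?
W_in = W_out/η = 3030/0.61 = 4967 J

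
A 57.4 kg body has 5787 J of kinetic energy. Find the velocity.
v = √(2·KE/m) = √(2·5787/57.4) = 14.2 m/s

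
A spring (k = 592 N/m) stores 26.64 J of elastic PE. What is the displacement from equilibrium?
x = √(2·PE/k) = √(2·26.64/592) = 0.3 m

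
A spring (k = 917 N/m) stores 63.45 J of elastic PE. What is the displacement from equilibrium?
x = √(2·PE/k) = √(2·63.45/917) = 0.372 m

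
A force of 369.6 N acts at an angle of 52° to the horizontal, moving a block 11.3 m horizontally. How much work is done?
W = F·d·cosθ = (369.6)(11.3)cos(52°) = 2571 J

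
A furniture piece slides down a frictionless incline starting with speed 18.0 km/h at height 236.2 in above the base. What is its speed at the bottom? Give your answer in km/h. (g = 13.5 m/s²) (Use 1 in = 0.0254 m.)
Convert to SI: v₀ = 5.0 m/s, h = 5.99948 m
½mv₀² + mgh = ½mv² ⇒ v = √(v₀² + 2gh) = √(5.0² + 2·13.5·5.99948) = 13.6743 m/s = 49.23 km/h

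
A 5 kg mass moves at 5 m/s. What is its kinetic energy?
KE = ½mv² = ½(5)(5)² = 62.5 J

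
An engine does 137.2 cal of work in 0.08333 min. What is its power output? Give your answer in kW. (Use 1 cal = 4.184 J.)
Convert to SI: W = 574.045 J, t = 4.9998 s
P = W/t = 574.045/4.9998 = 114.814 W = 0.1148 kW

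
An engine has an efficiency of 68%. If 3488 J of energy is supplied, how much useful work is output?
W_out = η·W_in = 0.68·3488 = 2371.84 J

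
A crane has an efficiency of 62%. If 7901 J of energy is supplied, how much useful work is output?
W_out = η·W_in = 0.62·7901 = 4898.62 J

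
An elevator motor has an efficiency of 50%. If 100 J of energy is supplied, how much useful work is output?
W_out = η·W_in = 0.5·100 = 50.0 J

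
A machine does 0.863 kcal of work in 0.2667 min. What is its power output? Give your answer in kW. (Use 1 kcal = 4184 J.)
Convert to SI: W = 3610.79 J, t = 16.002 s
P = W/t = 3610.79/16.002 = 225.646 W = 0.2256 kW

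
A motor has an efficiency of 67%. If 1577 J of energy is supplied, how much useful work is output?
W_out = η·W_in = 0.67·1577 = 1056.59 J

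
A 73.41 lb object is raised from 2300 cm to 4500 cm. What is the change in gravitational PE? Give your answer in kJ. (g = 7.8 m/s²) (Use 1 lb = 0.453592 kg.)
Convert to SI: m = 33.2982 kg, Δh = 22.0 m
ΔPE = mgΔh = (33.2982)(7.8)(22.0) = 5713.97 J = 5.714 kJ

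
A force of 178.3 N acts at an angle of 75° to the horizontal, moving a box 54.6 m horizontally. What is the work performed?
W = F·d·cosθ = (178.3)(54.6)cos(75°) = 2520 J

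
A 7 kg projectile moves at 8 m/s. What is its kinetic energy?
KE = ½mv² = ½(7)(8)² = 224.0 J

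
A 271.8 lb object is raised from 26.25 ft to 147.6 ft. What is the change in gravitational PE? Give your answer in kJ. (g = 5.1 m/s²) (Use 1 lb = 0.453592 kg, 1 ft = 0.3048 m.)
Convert to SI: m = 123.286 kg, Δh = 36.9875 m
ΔPE = mgΔh = (123.286)(5.1)(36.9875) = 23256.3 J = 23.26 kJ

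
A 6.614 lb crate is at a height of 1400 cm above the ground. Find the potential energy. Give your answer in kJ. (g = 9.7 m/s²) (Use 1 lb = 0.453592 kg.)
Convert to SI: m = 3.00006 kg, h = 14.0 m
PE = mgh = (3.00006)(9.7)(14.0) = 407.408 J = 0.4074 kJ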